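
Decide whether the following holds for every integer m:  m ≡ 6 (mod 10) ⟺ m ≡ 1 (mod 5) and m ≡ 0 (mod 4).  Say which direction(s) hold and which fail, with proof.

Only the converse holds.

(⇒) This fails: m = 6 gives 6 ≡ 6 (mod 10) but 6 ≡ 2 (mod 4), so the conjunction on the right does not hold.

(⇐) Conversely, if m ≡ 1 (mod 5) and m ≡ 0 (mod 4), then by the Chinese remainder theorem m ≡ 16 (mod 20). Since 16 ≡ 6 (mod 10) and 10 ∣ 20, we get m ≡ 6 (mod 10).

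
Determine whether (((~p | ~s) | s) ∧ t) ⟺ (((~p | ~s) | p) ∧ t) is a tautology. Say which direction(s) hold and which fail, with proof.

(→) Assume the antecedent. If s is true, the antecedent forces (s = T, p = F, t = T) or (s = T, p = T, t = T), and ((~p | ~s) | p) ∧ t holds there. If s is false, the antecedent forces (s = F, p = F, t = T) or (s = F, p = T, t = T), and ((~p | ~s) | p) ∧ t holds there. Either way ((~p | ~s) | p) ∧ t holds.

(←) Assume the antecedent. If s is true, the antecedent forces (s = T, p = F, t = T) or (s = T, p = T, t = T), and ((~p | ~s) | s) ∧ t holds there. If s is false, the antecedent forces (s = F, p = F, t = T) or (s = F, p = T, t = T), and ((~p | ~s) | s) ∧ t holds there. Either way ((~p | ~s) | s) ∧ t holds.

Equivalent; both directions hold.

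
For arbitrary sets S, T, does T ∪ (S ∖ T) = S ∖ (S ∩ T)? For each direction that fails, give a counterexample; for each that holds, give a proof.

The sets are not equal: only the reverse inclusion holds.

(⊆) This inclusion fails. Take S = ∅, T = {1}; then 1 ∈ T ∪ (S ∖ T) but 1 ∉ S ∖ (S ∩ T).

(⊇) Let x ∈ S ∖ (S ∩ T). Then x ∈ S and x ∉ T, from which x ∈ T ∪ (S ∖ T).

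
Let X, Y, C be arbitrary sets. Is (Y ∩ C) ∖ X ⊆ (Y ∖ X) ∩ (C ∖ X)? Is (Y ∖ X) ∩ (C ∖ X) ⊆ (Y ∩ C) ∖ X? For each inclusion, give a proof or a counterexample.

The two sets are equal.

Forward inclusion. Let x ∈ (Y ∩ C) ∖ X. Then x ∈ Y ∩ C and x ∉ X, from which x ∈ (Y ∖ X) ∩ (C ∖ X).

Reverse inclusion. Let x ∈ (Y ∖ X) ∩ (C ∖ X). Then x ∈ Y ∩ C and x ∉ X, from which x ∈ (Y ∩ C) ∖ X.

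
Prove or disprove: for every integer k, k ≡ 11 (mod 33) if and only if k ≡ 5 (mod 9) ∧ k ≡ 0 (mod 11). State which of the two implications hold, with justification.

The forward direction fails; the converse holds.

Forward direction. This fails: k = 11 gives 11 ≡ 11 (mod 33) but 11 ≡ 2 (mod 9), so the conjunction on the right does not hold.

Converse. If k ≡ 5 (mod 9) and k ≡ 0 (mod 11), then by the Chinese remainder theorem k ≡ 77 (mod 99). Since 77 ≡ 11 (mod 33) and 33 ∣ 99, we get k ≡ 11 (mod 33).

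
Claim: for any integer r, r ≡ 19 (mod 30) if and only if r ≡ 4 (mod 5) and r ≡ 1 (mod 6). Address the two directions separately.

(⇐) If r ≡ 4 (mod 5) and r ≡ 1 (mod 6), then by the Chinese remainder theorem r ≡ 19 (mod 30). This is exactly r ≡ 19 (mod 30).

(⇒) Suppose r ≡ 19 (mod 30); write r = 30j + 19. Since 5 ∣ 30, reducing mod 5 gives r ≡ 19 ≡ 4 (mod 5); since 6 ∣ 30, reducing mod 6 gives r ≡ 19 ≡ 1 (mod 6).

The biconditional holds.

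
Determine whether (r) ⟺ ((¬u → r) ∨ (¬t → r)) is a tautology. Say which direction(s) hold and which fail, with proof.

(→) Assume the antecedent. If u is true, (¬u → r) ∨ (¬t → r) reduces to true regardless of the other variables. If u is false, the antecedent forces (u = F, t = F, r = T) or (u = F, t = T, r = T), and (¬u → r) ∨ (¬t → r) holds there. Either way (¬u → r) ∨ (¬t → r) holds.

(←) This fails. Under u = T, t = F, r = F, the left side is false but the right side is true.

(⇒) holds; (⇐) fails.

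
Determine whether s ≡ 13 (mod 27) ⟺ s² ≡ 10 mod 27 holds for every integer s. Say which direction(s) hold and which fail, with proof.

(⇒) fails and (⇐) fails.

(→) This fails: take s = 13. Then 13 ≡ 13 (mod 27), but 13² = 169 ≡ 7 (mod 27), not 10.

(←) This fails: take s = 8. Then 8² = 64 ≡ 10 (mod 27), yet 8 ≡ 8 (mod 27), not 13.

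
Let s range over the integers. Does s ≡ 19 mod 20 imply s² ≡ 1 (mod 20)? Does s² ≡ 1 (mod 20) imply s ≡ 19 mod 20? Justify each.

(⇒) holds; (⇐) fails.

Forward direction. Suppose s ≡ 19 mod 20. Write s = 20j + 19. Then (20j + 19)² = 400j² + 760j + 361 = 20(20j² + 38j + 18) + 1, so s² ≡ 1 (mod 20).

Converse. This fails: take s = 1. Then 1² = 1 ≡ 1 (mod 20), yet 1 ≡ 1 (mod 20), not 19.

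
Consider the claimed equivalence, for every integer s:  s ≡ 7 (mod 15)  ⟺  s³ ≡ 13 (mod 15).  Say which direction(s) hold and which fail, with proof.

(⟹) Suppose s ≡ 7 (mod 15). Write s = 15j + 7. Then (15j + 7)³ = 3375j³ + 4725j² + 2205j + 343 = 15(225j³ + 315j² + 147j + 22) + 13, so s³ ≡ 13 (mod 15).

(⟸) Conversely, suppose s³ ≡ 13 (mod 15). The only residue r in {0, …, 14} with r³ ≡ 13 (mod 15) is r = 7, so s ≡ 7 (mod 15).

Equivalent; both directions hold.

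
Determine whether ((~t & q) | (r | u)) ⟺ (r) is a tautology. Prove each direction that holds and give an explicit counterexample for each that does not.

Not equivalent: only (⇐) holds.

(⇒) This fails. Under u = T, q = F, t = F, r = F, the left side is true but the right side is false.

(⇐) Assume the antecedent. If r is true, (~t & q) | (r | u) reduces to true regardless of the other variables. If r is false, the antecedent cannot hold. Either way (~t & q) | (r | u) holds.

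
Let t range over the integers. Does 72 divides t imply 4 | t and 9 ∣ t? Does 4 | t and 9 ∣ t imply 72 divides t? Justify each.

(⟹) If 72 ∣ t, write t = 72q. Since 72 = 18·4, t = 4·(18q), so 4 ∣ t; and since 72 = 8·9, t = 9·(8q), so 9 ∣ t.

(⟸) This fails: take t = 36. Both 4 ∣ 36 and 9 ∣ 36, yet 36 is not a multiple of 72 (since 36 = 0·72 + 36), so 72 ∤ 36.

Not equivalent: only (⇒) holds.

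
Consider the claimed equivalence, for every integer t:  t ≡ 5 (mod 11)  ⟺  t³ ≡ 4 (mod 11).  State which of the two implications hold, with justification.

(→) Suppose t ≡ 5 (mod 11). Write t = 11j + 5. Then (11j + 5)³ = 1331j³ + 1815j² + 825j + 125 = 11(121j³ + 165j² + 75j + 11) + 4, so t³ ≡ 4 (mod 11).

(←) For the converse, argue contrapositively. If t ≢ 5 (mod 11), then t is congruent to one of 0, 1, 2, 3, 4, 6, 7, 8, 9, 10 modulo 11, and these give t³ ≡ 0, 1, 8, 5, 9, 7, 2, 6, 3, 10 respectively — never 4.

The biconditional holds.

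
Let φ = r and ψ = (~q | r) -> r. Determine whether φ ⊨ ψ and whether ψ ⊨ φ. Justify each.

Not equivalent: only (⇒) holds.

(⟸) This fails. Under r = F, q = T, the left side is false but the right side is true.

(⟹) Assume the antecedent. If r is true, (~q | r) -> r reduces to true regardless of the other variables. If r is false, the antecedent cannot hold. Either way (~q | r) -> r holds.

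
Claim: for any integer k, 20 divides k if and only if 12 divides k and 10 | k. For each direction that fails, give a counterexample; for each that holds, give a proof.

(→) This fails: take k = 20. Certainly 20 ∣ 20, but 12 ∤ 20.

(←) Suppose 12 ∣ k and 10 ∣ k. Any common multiple of 12 and 10 is a multiple of their lcm; here lcm(12, 10) = 12·10/gcd(12, 10) = 120/2 = 60, so 60 ∣ k. Since 20 ∣ 60, it follows that 20 ∣ k.

Only the converse holds.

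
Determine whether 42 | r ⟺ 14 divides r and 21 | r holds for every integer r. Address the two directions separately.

The biconditional holds.

[⇒] If 42 ∣ r, write r = 42q. Since 42 = 3·14, r = 14·(3q), so 14 ∣ r; and since 42 = 2·21, r = 21·(2q), so 21 ∣ r.

[⇐] Suppose 14 ∣ r and 21 ∣ r. Any common multiple of 14 and 21 is a multiple of their lcm; here lcm(14, 21) = 14·21/gcd(14, 21) = 294/7 = 42, so 42 ∣ r.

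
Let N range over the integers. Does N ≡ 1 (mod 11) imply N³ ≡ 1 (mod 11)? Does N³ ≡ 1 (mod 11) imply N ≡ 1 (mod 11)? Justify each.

Forward direction. Suppose N ≡ 1 (mod 11). Write N = 11j + 1. Then (11j + 1)³ = 1331j³ + 363j² + 33j + 1 = 11(121j³ + 33j² + 3j) + 1, so N³ ≡ 1 (mod 11).

Converse. For the converse, argue contrapositively. If N ≢ 1 (mod 11), then N is congruent to one of 0, 2, 3, 4, 5, 6, 7, 8, 9, 10 modulo 11, and these give N³ ≡ 0, 8, 5, 9, 4, 7, 2, 6, 3, 10 respectively — never 1.

Both directions hold; the statement is true.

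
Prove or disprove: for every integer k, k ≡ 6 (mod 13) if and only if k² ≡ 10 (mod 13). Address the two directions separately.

Only the forward direction holds.

[⇒] Suppose k ≡ 6 (mod 13). Write k = 13j + 6. Then (13j + 6)² = 169j² + 156j + 36 = 13(13j² + 12j + 2) + 10, so k² ≡ 10 (mod 13).

[⇐] This fails: take k = 7. Then 7² = 49 ≡ 10 (mod 13), yet 7 ≡ 7 (mod 13), not 6.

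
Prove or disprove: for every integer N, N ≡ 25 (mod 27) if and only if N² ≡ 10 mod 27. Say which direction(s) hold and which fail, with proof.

(⟹) This fails: take N = 25. Then 25 ≡ 25 (mod 27), but 25² = 625 ≡ 4 (mod 27), not 10.

(⟸) This fails: take N = 8. Then 8² = 64 ≡ 10 (mod 27), yet 8 ≡ 8 (mod 27), not 25.

Both directions fail.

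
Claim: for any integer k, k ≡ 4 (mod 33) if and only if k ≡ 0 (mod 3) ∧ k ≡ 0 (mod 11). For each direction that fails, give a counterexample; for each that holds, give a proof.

[⇒] This fails: k = 4 gives 4 ≡ 4 (mod 33) but 4 ≡ 1 (mod 3), so the conjunction on the right does not hold.

[⇐] This fails: k = 0 satisfies both congruences on the right (0 ≡ 0 mod 3 and 0 ≡ 0 mod 11) yet 0 ≡ 0 (mod 33), not 4.

Neither implication holds.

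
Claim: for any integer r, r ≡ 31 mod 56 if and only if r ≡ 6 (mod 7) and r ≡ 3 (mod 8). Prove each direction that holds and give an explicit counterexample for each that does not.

(→) This fails: r = 31 gives 31 ≡ 31 (mod 56) but 31 ≡ 3 (mod 7), so the conjunction on the right does not hold.

(←) This fails: r = 27 satisfies both congruences on the right (27 ≡ 6 mod 7 and 27 ≡ 3 mod 8) yet 27 ≡ 27 (mod 56), not 31.

Both directions fail.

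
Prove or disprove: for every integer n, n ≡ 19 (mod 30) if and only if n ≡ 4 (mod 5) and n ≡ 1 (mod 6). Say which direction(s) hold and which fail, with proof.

(⇒) Suppose n ≡ 19 (mod 30); write n = 30j + 19. Since 5 ∣ 30, reducing mod 5 gives n ≡ 19 ≡ 4 (mod 5); since 6 ∣ 30, reducing mod 6 gives n ≡ 19 ≡ 1 (mod 6).

(⇐) Conversely, if n ≡ 4 (mod 5) and n ≡ 1 (mod 6), then by the Chinese remainder theorem n ≡ 19 (mod 30). This is exactly n ≡ 19 (mod 30).

Both implications hold.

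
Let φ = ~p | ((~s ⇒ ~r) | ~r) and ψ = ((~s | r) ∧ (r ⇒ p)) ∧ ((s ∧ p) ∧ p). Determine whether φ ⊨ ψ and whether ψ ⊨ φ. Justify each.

(⇒) This fails. Under p = F, s = F, r = F, the left side is true but the right side is false.

(⇐) Assume the antecedent. If p is true, the antecedent forces (p = T, s = T, r = T), and ~p | ((~s ⇒ ~r) | ~r) holds there. If p is false, the antecedent cannot hold. Either way ~p | ((~s ⇒ ~r) | ~r) holds.

(⇒) fails; (⇐) holds.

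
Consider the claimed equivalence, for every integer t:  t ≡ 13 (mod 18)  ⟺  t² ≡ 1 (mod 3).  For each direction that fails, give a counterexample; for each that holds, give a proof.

Only the forward direction holds.

Forward direction. Suppose t ≡ 13 (mod 18). Then t² ≡ 13² = 169 (mod 18), and since 3 ∣ 18, also t² ≡ 1 (mod 3).

Converse. This fails: take t = 1. Then 1² = 1 ≡ 1 (mod 3), yet 1 ≡ 1 (mod 18), not 13.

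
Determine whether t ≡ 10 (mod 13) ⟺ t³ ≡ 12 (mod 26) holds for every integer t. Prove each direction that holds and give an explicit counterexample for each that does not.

Neither direction holds.

Forward direction. This fails: take t = 23. Then 23 ≡ 10 (mod 13), but 23³ = 12167 ≡ 25 (mod 26), not 12.

Converse. This fails: take t = 4. Then 4³ = 64 ≡ 12 (mod 26), yet 4 ≡ 4 (mod 13), not 10.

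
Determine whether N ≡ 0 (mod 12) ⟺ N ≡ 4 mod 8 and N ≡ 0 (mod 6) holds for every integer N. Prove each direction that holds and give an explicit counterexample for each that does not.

(⟹) This fails: N = 0 gives 0 ≡ 0 (mod 12) but 0 ≡ 0 (mod 8), so the conjunction on the right does not hold.

(⟸) Conversely, if N ≡ 4 (mod 8) and N ≡ 0 (mod 6), then by the Chinese remainder theorem N ≡ 12 (mod 24). Since 12 ≡ 0 (mod 12) and 12 ∣ 24, we get N ≡ 0 (mod 12).

Only the converse holds.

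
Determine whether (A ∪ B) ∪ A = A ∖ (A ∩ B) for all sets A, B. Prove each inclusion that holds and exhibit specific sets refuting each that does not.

(⊆) This inclusion fails. Take A = ∅, B = {1}; then 1 ∈ (A ∪ B) ∪ A but 1 ∉ A ∖ (A ∩ B).

(⊇) Let x ∈ A ∖ (A ∩ B). Then x ∈ A and x ∉ B, from which x ∈ (A ∪ B) ∪ A.

The sets are not equal: only the reverse inclusion holds.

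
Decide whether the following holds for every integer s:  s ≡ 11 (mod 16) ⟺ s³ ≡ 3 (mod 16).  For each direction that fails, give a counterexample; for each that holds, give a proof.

Forward direction. Suppose s ≡ 11 (mod 16). Write s = 16j + 11. Then (16j + 11)³ = 4096j³ + 8448j² + 5808j + 1331 = 16(256j³ + 528j² + 363j + 83) + 3, so s³ ≡ 3 (mod 16).

Converse. Suppose s³ ≡ 3 (mod 16). The only residue r in {0, …, 15} with r³ ≡ 3 (mod 16) is r = 11, so s ≡ 11 (mod 16).

The biconditional holds.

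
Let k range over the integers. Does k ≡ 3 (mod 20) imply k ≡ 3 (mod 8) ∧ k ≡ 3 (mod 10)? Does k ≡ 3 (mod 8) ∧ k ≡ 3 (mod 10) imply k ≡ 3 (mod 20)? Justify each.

(⇒) This fails: k = 23 gives 23 ≡ 3 (mod 20) but 23 ≡ 7 (mod 8), so the conjunction on the right does not hold.

(⇐) Conversely, if k ≡ 3 (mod 8) and k ≡ 3 (mod 10), then by the Chinese remainder theorem k ≡ 3 (mod 40). Since 3 ≡ 3 (mod 20) and 20 ∣ 40, we get k ≡ 3 (mod 20).

The forward direction fails; the converse holds.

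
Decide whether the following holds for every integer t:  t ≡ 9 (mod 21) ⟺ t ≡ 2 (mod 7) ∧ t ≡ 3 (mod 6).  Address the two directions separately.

Not equivalent: only (⇐) holds.

(⇒) This fails: t = 30 gives 30 ≡ 9 (mod 21) but 30 ≡ 0 (mod 6), so the conjunction on the right does not hold.

(⇐) Conversely, if t ≡ 2 (mod 7) and t ≡ 3 (mod 6), then by the Chinese remainder theorem t ≡ 9 (mod 42). Since 9 ≡ 9 (mod 21) and 21 ∣ 42, we get t ≡ 9 (mod 21).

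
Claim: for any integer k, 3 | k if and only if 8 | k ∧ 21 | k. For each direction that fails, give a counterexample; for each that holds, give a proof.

(→) This fails: take k = 3. Certainly 3 ∣ 3, but 8 ∤ 3.

(←) Suppose 8 ∣ k and 21 ∣ k. Any common multiple of 8 and 21 is a multiple of their lcm; here gcd(8, 21) = 1, so lcm(8, 21) = 8·21 = 168, so 168 ∣ k. Since 3 ∣ 168, it follows that 3 ∣ k.

(⇒) fails; (⇐) holds.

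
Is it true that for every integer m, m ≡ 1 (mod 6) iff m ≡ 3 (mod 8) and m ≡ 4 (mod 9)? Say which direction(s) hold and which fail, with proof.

Only the reverse direction holds.

(←) If m ≡ 3 (mod 8) and m ≡ 4 (mod 9), then by the Chinese remainder theorem m ≡ 67 (mod 72). Since 67 ≡ 1 (mod 6) and 6 ∣ 72, we get m ≡ 1 (mod 6).

(→) This fails: m = 1 gives 1 ≡ 1 (mod 6) but 1 ≡ 1 (mod 8), so the conjunction on the right does not hold.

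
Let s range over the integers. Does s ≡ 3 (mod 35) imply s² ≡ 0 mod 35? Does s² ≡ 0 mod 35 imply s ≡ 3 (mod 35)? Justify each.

[⇒] This fails: take s = 3. Then 3 ≡ 3 (mod 35), but 3² = 9 ≡ 9 (mod 35), not 0.

[⇐] This fails: take s = 0. Then 0² = 0 ≡ 0 (mod 35), yet 0 ≡ 0 (mod 35), not 3.

(⇒) fails and (⇐) fails.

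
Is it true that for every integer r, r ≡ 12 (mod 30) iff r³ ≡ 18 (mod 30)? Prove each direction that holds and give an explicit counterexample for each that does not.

(⇒) Suppose r ≡ 12 (mod 30). Write r = 30j + 12. Then (30j + 12)³ = 27000j³ + 32400j² + 12960j + 1728 = 30(900j³ + 1080j² + 432j + 57) + 18, so r³ ≡ 18 (mod 30).

(⇐) Conversely, suppose r³ ≡ 18 (mod 30). The only residue r in {0, …, 29} with r³ ≡ 18 (mod 30) is r = 12, so r ≡ 12 (mod 30).

Both directions hold.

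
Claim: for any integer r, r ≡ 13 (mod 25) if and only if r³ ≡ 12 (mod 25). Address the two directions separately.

(→) This fails: take r = 13. Then 13 ≡ 13 (mod 25), but 13³ = 2197 ≡ 22 (mod 25), not 12.

(←) This fails: take r = 8. Then 8³ = 512 ≡ 12 (mod 25), yet 8 ≡ 8 (mod 25), not 13.

Neither direction holds.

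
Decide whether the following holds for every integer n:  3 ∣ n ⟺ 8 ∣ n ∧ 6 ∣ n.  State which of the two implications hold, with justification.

The forward direction fails; the converse holds.

Forward direction. This fails: take n = 3. Certainly 3 ∣ 3, but 8 ∤ 3.

Converse. Suppose 8 ∣ n and 6 ∣ n. Any common multiple of 8 and 6 is a multiple of their lcm; here lcm(8, 6) = 8·6/gcd(8, 6) = 48/2 = 24, so 24 ∣ n. Since 3 ∣ 24, it follows that 3 ∣ n.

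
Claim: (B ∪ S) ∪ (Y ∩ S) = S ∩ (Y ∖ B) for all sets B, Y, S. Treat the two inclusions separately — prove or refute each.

Forward inclusion. This inclusion fails. Take B = {1}, Y = ∅, S = ∅; then 1 ∈ (B ∪ S) ∪ (Y ∩ S) but 1 ∉ S ∩ (Y ∖ B).

Reverse inclusion. Let x ∈ S ∩ (Y ∖ B). Then x ∈ Y ∩ S and x ∉ B, from which x ∈ (B ∪ S) ∪ (Y ∩ S).

The sets are not equal: only the reverse inclusion holds.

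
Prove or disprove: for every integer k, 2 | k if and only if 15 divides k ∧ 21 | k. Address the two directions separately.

(⟹) This fails: take k = 2. Certainly 2 ∣ 2, but 15 ∤ 2.

(⟸) This fails: take k = 105. Both 15 ∣ 105 and 21 ∣ 105, yet 105 is not a multiple of 2 (since 105 = 52·2 + 1), so 2 ∤ 105.

Neither implication holds.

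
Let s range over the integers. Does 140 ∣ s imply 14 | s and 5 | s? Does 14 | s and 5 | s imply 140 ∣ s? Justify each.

Only the forward direction holds.

(→) If 140 ∣ s, write s = 140q. Since 140 = 10·14, s = 14·(10q), so 14 ∣ s; and since 140 = 28·5, s = 5·(28q), so 5 ∣ s.

(←) This fails: take s = 70. Both 14 ∣ 70 and 5 ∣ 70, yet 70 is not a multiple of 140 (since 70 = 0·140 + 70), so 140 ∤ 70.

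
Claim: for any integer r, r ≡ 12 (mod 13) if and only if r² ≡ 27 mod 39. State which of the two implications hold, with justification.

(→) This fails: take r = 25. Then 25 ≡ 12 (mod 13), but 25² = 625 ≡ 1 (mod 39), not 27.

(←) This fails: take r = 27. Then 27² = 729 ≡ 27 (mod 39), yet 27 ≡ 1 (mod 13), not 12.

Neither implication holds.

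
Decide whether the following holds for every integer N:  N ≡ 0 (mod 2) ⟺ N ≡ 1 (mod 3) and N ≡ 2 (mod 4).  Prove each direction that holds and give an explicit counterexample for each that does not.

Only the reverse direction holds.

(⟹) This fails: N = 0 gives 0 ≡ 0 (mod 2) but 0 ≡ 0 (mod 3), so the conjunction on the right does not hold.

(⟸) Conversely, if N ≡ 1 (mod 3) and N ≡ 2 (mod 4), then by the Chinese remainder theorem N ≡ 10 (mod 12). Since 10 ≡ 0 (mod 2) and 2 ∣ 12, we get N ≡ 0 (mod 2).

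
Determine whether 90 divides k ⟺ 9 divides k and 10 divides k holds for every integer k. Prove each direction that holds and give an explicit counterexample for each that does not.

Both directions hold; the statement is true.

(→) If 90 ∣ k, write k = 90q. Since 90 = 10·9, k = 9·(10q), so 9 ∣ k; and since 90 = 9·10, k = 10·(9q), so 10 ∣ k.

(←) Suppose 9 ∣ k and 10 ∣ k. Any common multiple of 9 and 10 is a multiple of their lcm; here gcd(9, 10) = 1, so lcm(9, 10) = 9·10 = 90, so 90 ∣ k.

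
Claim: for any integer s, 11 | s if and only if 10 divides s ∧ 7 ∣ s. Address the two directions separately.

(⇒) This fails: take s = 11. Certainly 11 ∣ 11, but 10 ∤ 11.

(⇐) This fails: take s = 70. Both 10 ∣ 70 and 7 ∣ 70, yet 70 is not a multiple of 11 (since 70 = 6·11 + 4), so 11 ∤ 70.

(⇒) fails and (⇐) fails.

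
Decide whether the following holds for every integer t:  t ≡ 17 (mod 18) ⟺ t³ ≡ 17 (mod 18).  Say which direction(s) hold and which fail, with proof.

[⇒] Suppose t ≡ 17 (mod 18). Write t = 18j + 17. Then (18j + 17)³ = 5832j³ + 16524j² + 15606j + 4913 = 18(324j³ + 918j² + 867j + 272) + 17, so t³ ≡ 17 (mod 18).

[⇐] This fails: take t = 5. Then 5³ = 125 ≡ 17 (mod 18), yet 5 ≡ 5 (mod 18), not 17.

(⇒) holds; (⇐) fails.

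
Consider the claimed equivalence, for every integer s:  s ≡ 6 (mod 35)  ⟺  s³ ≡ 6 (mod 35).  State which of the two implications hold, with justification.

(⇒) Suppose s ≡ 6 (mod 35). Write s = 35j + 6. Then (35j + 6)³ = 42875j³ + 22050j² + 3780j + 216 = 35(1225j³ + 630j² + 108j + 6) + 6, so s³ ≡ 6 (mod 35).

(⇐) This fails: take s = 26. Then 26³ = 17576 ≡ 6 (mod 35), yet 26 ≡ 26 (mod 35), not 6.

Only the forward implication holds.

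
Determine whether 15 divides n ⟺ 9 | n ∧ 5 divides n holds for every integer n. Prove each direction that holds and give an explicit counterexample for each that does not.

Only the converse holds.

(→) This fails: take n = 15. Certainly 15 ∣ 15, but 9 ∤ 15.

(←) Suppose 9 ∣ n and 5 ∣ n. Any common multiple of 9 and 5 is a multiple of their lcm; here gcd(9, 5) = 1, so lcm(9, 5) = 9·5 = 45, so 45 ∣ n. Since 15 ∣ 45, it follows that 15 ∣ n.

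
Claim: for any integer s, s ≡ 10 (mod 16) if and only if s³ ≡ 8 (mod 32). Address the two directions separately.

(⇐) This fails: take s = 2. Then 2³ = 8 ≡ 8 (mod 32), yet 2 ≡ 2 (mod 16), not 10.

(⇒) Suppose s ≡ 10 (mod 16). Working modulo 32, s ∈ {10, 26}; for each such r, r³ ≡ 8 (mod 32).

Not equivalent: only (⇒) holds.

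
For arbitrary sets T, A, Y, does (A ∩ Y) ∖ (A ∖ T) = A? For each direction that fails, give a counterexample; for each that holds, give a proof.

The sets are not equal: only the forward inclusion holds.

Forward inclusion. Let x ∈ (A ∩ Y) ∖ (A ∖ T). Then x ∈ T ∩ A ∩ Y, from which x ∈ A.

Reverse inclusion. This inclusion fails. Take T = ∅, A = {1}, Y = ∅; then 1 ∈ A but 1 ∉ (A ∩ Y) ∖ (A ∖ T).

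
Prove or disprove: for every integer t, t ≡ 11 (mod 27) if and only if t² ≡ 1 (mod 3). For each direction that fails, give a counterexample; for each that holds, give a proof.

Not equivalent: only (⇒) holds.

(→) Suppose t ≡ 11 (mod 27). Then t² ≡ 11² = 121 (mod 27), and since 3 ∣ 27, also t² ≡ 1 (mod 3).

(←) This fails: take t = 1. Then 1² = 1 ≡ 1 (mod 3), yet 1 ≡ 1 (mod 27), not 11.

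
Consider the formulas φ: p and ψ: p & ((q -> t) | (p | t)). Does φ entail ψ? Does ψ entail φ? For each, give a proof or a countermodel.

(←) Assume the antecedent. If q is true, the antecedent forces (q = T, p = T, t = F) or (q = T, p = T, t = T), and p holds there. If q is false, the antecedent forces (q = F, p = T, t = F) or (q = F, p = T, t = T), and p holds there. Either way p holds.

(→) Assume the antecedent. If q is true, the antecedent forces (q = T, p = T, t = F) or (q = T, p = T, t = T), and p & ((q -> t) | (p | t)) holds there. If q is false, the antecedent forces (q = F, p = T, t = F) or (q = F, p = T, t = T), and p & ((q -> t) | (p | t)) holds there. Either way p & ((q -> t) | (p | t)) holds.

Equivalent; both directions hold.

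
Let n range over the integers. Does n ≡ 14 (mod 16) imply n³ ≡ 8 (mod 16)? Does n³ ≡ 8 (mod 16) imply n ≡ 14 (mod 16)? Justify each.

Forward direction. Suppose n ≡ 14 (mod 16). Write n = 16j + 14. Then (16j + 14)³ = 4096j³ + 10752j² + 9408j + 2744 = 16(256j³ + 672j² + 588j + 171) + 8, so n³ ≡ 8 (mod 16).

Converse. This fails: take n = 2. Then 2³ = 8 ≡ 8 (mod 16), yet 2 ≡ 2 (mod 16), not 14.

Only the forward implication holds.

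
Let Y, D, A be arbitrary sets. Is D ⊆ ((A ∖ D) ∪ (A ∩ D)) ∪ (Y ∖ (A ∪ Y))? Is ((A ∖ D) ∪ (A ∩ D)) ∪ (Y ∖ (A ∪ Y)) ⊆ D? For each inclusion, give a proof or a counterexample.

Forward inclusion. This inclusion fails. Take Y = ∅, D = {1}, A = ∅; then 1 ∈ D but 1 ∉ ((A ∖ D) ∪ (A ∩ D)) ∪ (Y ∖ (A ∪ Y)).

Reverse inclusion. This inclusion fails. Take Y = ∅, D = ∅, A = {1}; then 1 ∈ ((A ∖ D) ∪ (A ∩ D)) ∪ (Y ∖ (A ∪ Y)) but 1 ∉ D.

(⊆) fails and (⊇) fails.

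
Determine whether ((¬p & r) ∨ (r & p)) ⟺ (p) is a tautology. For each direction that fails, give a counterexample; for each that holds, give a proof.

Forward direction. This fails. Under p = F, r = T, the left side is true but the right side is false.

Converse. This fails. Under p = T, r = F, the left side is false but the right side is true.

Both directions fail.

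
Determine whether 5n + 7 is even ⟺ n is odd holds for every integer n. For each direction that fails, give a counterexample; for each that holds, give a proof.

[⇒] Suppose 5n + 7 is even. Since 5 is odd, 5n and n have the same parity, so 5n + 7 ≡ n + 7 (mod 2). As 7 is odd, 5n + 7 is even exactly when n is odd. Thus n is odd.

[⇐] Conversely, suppose n is odd; write n = 2j + 1. Then 5n + 7 = 5·(2j + 1) + 7 = 2·5j + 12, which is even.

Both implications hold.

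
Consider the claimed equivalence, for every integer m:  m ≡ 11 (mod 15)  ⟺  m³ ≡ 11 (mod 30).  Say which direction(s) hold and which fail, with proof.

(←) The residues r modulo 30 with r³ ≡ 11 (mod 30) are exactly {11}, and each is ≡ 11 (mod 15).

(→) This fails: take m = 26. Then 26 ≡ 11 (mod 15), but 26³ = 17576 ≡ 26 (mod 30), not 11.

Not equivalent: only (⇐) holds.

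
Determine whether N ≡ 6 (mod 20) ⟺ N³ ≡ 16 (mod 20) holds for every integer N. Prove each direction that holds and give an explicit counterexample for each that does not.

(⇒) holds; (⇐) fails.

(⇒) Suppose N ≡ 6 (mod 20). Write N = 20j + 6. Then (20j + 6)³ = 8000j³ + 7200j² + 2160j + 216 = 20(400j³ + 360j² + 108j + 10) + 16, so N³ ≡ 16 (mod 20).

(⇐) This fails: take N = 16. Then 16³ = 4096 ≡ 16 (mod 20), yet 16 ≡ 16 (mod 20), not 6.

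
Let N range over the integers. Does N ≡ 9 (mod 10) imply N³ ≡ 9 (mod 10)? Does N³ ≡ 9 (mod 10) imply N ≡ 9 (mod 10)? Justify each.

Both implications hold.

Forward direction. Suppose N ≡ 9 (mod 10). Write N = 10j + 9. Then (10j + 9)³ = 1000j³ + 2700j² + 2430j + 729 = 10(100j³ + 270j² + 243j + 72) + 9, so N³ ≡ 9 (mod 10).

Converse. For the converse, argue contrapositively. If N ≢ 9 (mod 10), then N is congruent to one of 0, 1, 2, 3, 4, 5, 6, 7, 8 modulo 10, and these give N³ ≡ 0, 1, 8, 7, 4, 5, 6, 3, 2 respectively — never 9.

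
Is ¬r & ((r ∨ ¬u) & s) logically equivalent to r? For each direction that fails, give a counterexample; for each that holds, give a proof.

Forward direction. This fails. Under s = T, r = F, u = F, the left side is true but the right side is false.

Converse. This fails. Under s = F, r = T, u = F, the left side is false but the right side is true.

Neither direction holds.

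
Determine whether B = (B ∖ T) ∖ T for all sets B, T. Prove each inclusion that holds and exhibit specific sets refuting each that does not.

Reverse inclusion. Let x ∈ (B ∖ T) ∖ T. Then x ∈ B and x ∉ T, from which x ∈ B.

Forward inclusion. This inclusion fails. Take B = {1}, T = {1}; then 1 ∈ B but 1 ∉ (B ∖ T) ∖ T.

The sets are not equal: only the reverse inclusion holds.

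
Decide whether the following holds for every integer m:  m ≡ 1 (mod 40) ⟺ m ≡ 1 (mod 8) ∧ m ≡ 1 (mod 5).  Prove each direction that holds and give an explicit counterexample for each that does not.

[⇐] If m ≡ 1 (mod 8) and m ≡ 1 (mod 5), then by the Chinese remainder theorem m ≡ 1 (mod 40). This is exactly m ≡ 1 (mod 40).

[⇒] Suppose m ≡ 1 (mod 40); write m = 40j + 1. Since 8 ∣ 40, reducing mod 8 gives m ≡ 1 (mod 8); since 5 ∣ 40, reducing mod 5 gives m ≡ 1 (mod 5).

Both directions hold; the statement is true.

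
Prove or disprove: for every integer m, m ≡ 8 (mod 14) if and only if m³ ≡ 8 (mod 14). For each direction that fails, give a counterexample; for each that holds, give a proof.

[⇒] Suppose m ≡ 8 (mod 14). Write m = 14j + 8. Then (14j + 8)³ = 2744j³ + 4704j² + 2688j + 512 = 14(196j³ + 336j² + 192j + 36) + 8, so m³ ≡ 8 (mod 14).

[⇐] This fails: take m = 2. Then 2³ = 8 ≡ 8 (mod 14), yet 2 ≡ 2 (mod 14), not 8.

Only the forward implication holds.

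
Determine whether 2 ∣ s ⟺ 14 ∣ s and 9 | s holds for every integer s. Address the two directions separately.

Only the reverse direction holds.

(⇒) This fails: take s = 2. Certainly 2 ∣ 2, but 14 ∤ 2.

(⇐) Suppose 14 ∣ s and 9 ∣ s. Any common multiple of 14 and 9 is a multiple of their lcm; here gcd(14, 9) = 1, so lcm(14, 9) = 14·9 = 126, so 126 ∣ s. Since 2 ∣ 126, it follows that 2 ∣ s.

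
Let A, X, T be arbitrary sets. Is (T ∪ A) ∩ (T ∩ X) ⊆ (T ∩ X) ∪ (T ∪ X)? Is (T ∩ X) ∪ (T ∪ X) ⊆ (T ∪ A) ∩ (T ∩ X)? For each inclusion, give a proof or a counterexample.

The sets are not equal: only the forward inclusion holds.

(⊆) Let x ∈ (T ∪ A) ∩ (T ∩ X). Then either x ∈ X ∩ T and x ∉ A; or x ∈ A ∩ X ∩ T. In each case x ∈ (T ∩ X) ∪ (T ∪ X), so (T ∪ A) ∩ (T ∩ X) ⊆ (T ∩ X) ∪ (T ∪ X).

(⊇) This inclusion fails. Take A = ∅, X = {1}, T = ∅; then 1 ∈ (T ∩ X) ∪ (T ∪ X) but 1 ∉ (T ∪ A) ∩ (T ∩ X).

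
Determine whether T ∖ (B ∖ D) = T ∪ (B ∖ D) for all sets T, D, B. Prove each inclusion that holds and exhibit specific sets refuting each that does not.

(⊆) holds; (⊇) fails.

Forward inclusion. Let x ∈ T ∖ (B ∖ D). Then either x ∈ T and x ∉ D, B; or x ∈ T ∩ D and x ∉ B; or x ∈ T ∩ D ∩ B. In each case x ∈ T ∪ (B ∖ D), so T ∖ (B ∖ D) ⊆ T ∪ (B ∖ D).

Reverse inclusion. This inclusion fails. Take T = ∅, D = ∅, B = {1}; then 1 ∈ T ∪ (B ∖ D) but 1 ∉ T ∖ (B ∖ D).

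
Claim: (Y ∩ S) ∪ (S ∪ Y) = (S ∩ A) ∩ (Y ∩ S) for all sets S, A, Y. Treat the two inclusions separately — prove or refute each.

The sets are not equal: only the reverse inclusion holds.

Forward inclusion. This inclusion fails. Take S = {1}, A = ∅, Y = ∅; then 1 ∈ (Y ∩ S) ∪ (S ∪ Y) but 1 ∉ (S ∩ A) ∩ (Y ∩ S).

Reverse inclusion. Let x ∈ (S ∩ A) ∩ (Y ∩ S). Then x ∈ S ∩ A ∩ Y, from which x ∈ (Y ∩ S) ∪ (S ∪ Y).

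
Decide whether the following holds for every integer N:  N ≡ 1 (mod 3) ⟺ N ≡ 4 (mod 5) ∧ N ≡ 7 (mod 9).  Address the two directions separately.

(⇒) fails; (⇐) holds.

Forward direction. This fails: N = 1 gives 1 ≡ 1 (mod 3) but 1 ≡ 1 (mod 5), so the conjunction on the right does not hold.

Converse. If N ≡ 4 (mod 5) and N ≡ 7 (mod 9), then by the Chinese remainder theorem N ≡ 34 (mod 45). Since 34 ≡ 1 (mod 3) and 3 ∣ 45, we get N ≡ 1 (mod 3).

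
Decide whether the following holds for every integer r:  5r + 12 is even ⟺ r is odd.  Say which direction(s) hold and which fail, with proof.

(⇒) fails and (⇐) fails.

(⇒) This fails: r = 0 gives 5r + 12 = 12, which is even, but 0 is even, not odd.

(⇐) This also fails: r = 1 is odd, but 5r + 12 = 17 is odd, not even.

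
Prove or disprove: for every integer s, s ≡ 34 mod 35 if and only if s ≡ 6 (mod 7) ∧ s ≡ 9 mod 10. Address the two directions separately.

Only the reverse direction holds.

[⇒] This fails: s = 34 gives 34 ≡ 34 (mod 35) but 34 ≡ 4 (mod 10), so the conjunction on the right does not hold.

[⇐] Conversely, if s ≡ 6 (mod 7) and s ≡ 9 (mod 10), then by the Chinese remainder theorem s ≡ 69 (mod 70). Since 69 ≡ 34 (mod 35) and 35 ∣ 70, we get s ≡ 34 (mod 35).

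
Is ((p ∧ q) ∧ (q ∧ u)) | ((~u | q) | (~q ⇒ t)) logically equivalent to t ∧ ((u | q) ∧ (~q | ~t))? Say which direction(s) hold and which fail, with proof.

(⇒) This fails. Under t = F, q = F, p = F, u = F, the left side is true but the right side is false.

(⇐) Assume the antecedent. If t is true, the consequent reduces to true regardless of the other variables. If t is false, the antecedent cannot hold. Either way the consequent holds.

Only the reverse direction holds.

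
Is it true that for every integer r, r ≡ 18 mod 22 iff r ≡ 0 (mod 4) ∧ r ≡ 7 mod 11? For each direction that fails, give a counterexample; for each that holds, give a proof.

Forward direction. This fails: r = 18 gives 18 ≡ 18 (mod 22) but 18 ≡ 2 (mod 4), so the conjunction on the right does not hold.

Converse. If r ≡ 0 (mod 4) and r ≡ 7 (mod 11), then by the Chinese remainder theorem r ≡ 40 (mod 44). Since 40 ≡ 18 (mod 22) and 22 ∣ 44, we get r ≡ 18 (mod 22).

Only the reverse direction holds.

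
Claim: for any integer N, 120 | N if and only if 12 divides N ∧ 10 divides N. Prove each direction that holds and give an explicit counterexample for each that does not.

(⟸) This fails: take N = 60. Both 12 ∣ 60 and 10 ∣ 60, yet 60 is not a multiple of 120 (since 60 = 0·120 + 60), so 120 ∤ 60.

(⟹) If 120 ∣ N, write N = 120q. Since 120 = 10·12, N = 12·(10q), so 12 ∣ N; and since 120 = 12·10, N = 10·(12q), so 10 ∣ N.

Only the forward direction holds.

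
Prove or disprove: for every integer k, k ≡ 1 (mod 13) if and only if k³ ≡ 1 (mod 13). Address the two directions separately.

Forward direction. Suppose k ≡ 1 (mod 13). Write k = 13j + 1. Then (13j + 1)³ = 2197j³ + 507j² + 39j + 1 = 13(169j³ + 39j² + 3j) + 1, so k³ ≡ 1 (mod 13).

Converse. This fails: take k = 3. Then 3³ = 27 ≡ 1 (mod 13), yet 3 ≡ 3 (mod 13), not 1.

Not equivalent: only (⇒) holds.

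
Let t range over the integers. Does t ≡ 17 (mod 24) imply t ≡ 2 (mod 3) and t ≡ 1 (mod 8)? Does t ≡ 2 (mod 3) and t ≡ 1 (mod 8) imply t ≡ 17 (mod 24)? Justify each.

The biconditional holds.

(⟹) Suppose t ≡ 17 (mod 24); write t = 24j + 17. Since 3 ∣ 24, reducing mod 3 gives t ≡ 17 ≡ 2 (mod 3); since 8 ∣ 24, reducing mod 8 gives t ≡ 17 ≡ 1 (mod 8).

(⟸) Conversely, if t ≡ 2 (mod 3) and t ≡ 1 (mod 8), then by the Chinese remainder theorem t ≡ 17 (mod 24). This is exactly t ≡ 17 (mod 24).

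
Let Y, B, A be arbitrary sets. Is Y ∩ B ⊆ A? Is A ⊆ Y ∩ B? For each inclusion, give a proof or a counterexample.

(⟹) This inclusion fails. Take Y = {1}, B = {1}, A = ∅; then 1 ∈ Y ∩ B but 1 ∉ A.

(⟸) This inclusion fails. Take Y = ∅, B = ∅, A = {1}; then 1 ∈ A but 1 ∉ Y ∩ B.

(⊆) fails and (⊇) fails.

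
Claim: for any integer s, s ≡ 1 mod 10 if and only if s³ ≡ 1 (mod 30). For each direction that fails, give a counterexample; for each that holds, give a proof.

(→) This fails: take s = 11. Then 11 ≡ 1 (mod 10), but 11³ = 1331 ≡ 11 (mod 30), not 1.

(←) Conversely, the residues r modulo 30 with r³ ≡ 1 (mod 30) are exactly {1}, and each is ≡ 1 (mod 10).

Only the converse holds.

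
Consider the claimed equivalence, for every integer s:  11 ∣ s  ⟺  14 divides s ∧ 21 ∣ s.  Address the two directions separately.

(⇒) This fails: take s = 11. Certainly 11 ∣ 11, but 14 ∤ 11.

(⇐) This fails: take s = 42. Both 14 ∣ 42 and 21 ∣ 42, yet 42 is not a multiple of 11 (since 42 = 3·11 + 9), so 11 ∤ 42.

(⇒) fails and (⇐) fails.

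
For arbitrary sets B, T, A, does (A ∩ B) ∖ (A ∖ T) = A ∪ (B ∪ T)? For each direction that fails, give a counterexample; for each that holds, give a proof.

(⟹) Let x ∈ (A ∩ B) ∖ (A ∖ T). Then x ∈ B ∩ T ∩ A, from which x ∈ A ∪ (B ∪ T).

(⟸) This inclusion fails. Take B = {1}, T = ∅, A = ∅; then 1 ∈ A ∪ (B ∪ T) but 1 ∉ (A ∩ B) ∖ (A ∖ T).

The sets are not equal: only the forward inclusion holds.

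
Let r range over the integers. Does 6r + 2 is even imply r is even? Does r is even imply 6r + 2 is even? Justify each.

Converse. Suppose r is even. Since 6 is even, 6r is even for every r, so 6r + 2 has the same parity as 2, which is even. Hence 6r + 2 is even.

Forward direction. This fails: take r = 3. Then 6r + 2 = 20, which is even, yet r = 3 is odd, not even.

The forward direction fails; the converse holds.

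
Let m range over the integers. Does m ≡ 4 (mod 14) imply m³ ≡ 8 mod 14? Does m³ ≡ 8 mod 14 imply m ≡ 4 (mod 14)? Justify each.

Not equivalent: only (⇒) holds.

(→) Suppose m ≡ 4 (mod 14). Write m = 14j + 4. Then (14j + 4)³ = 2744j³ + 2352j² + 672j + 64 = 14(196j³ + 168j² + 48j + 4) + 8, so m³ ≡ 8 (mod 14).

(←) This fails: take m = 2. Then 2³ = 8 ≡ 8 (mod 14), yet 2 ≡ 2 (mod 14), not 4.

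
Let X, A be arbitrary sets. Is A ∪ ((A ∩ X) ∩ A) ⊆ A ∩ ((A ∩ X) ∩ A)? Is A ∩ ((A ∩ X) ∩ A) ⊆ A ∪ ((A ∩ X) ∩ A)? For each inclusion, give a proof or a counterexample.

(⟹) This inclusion fails. Take X = ∅, A = {1}; then 1 ∈ A ∪ ((A ∩ X) ∩ A) but 1 ∉ A ∩ ((A ∩ X) ∩ A).

(⟸) Let x ∈ A ∩ ((A ∩ X) ∩ A). Then x ∈ X ∩ A, from which x ∈ A ∪ ((A ∩ X) ∩ A).

Only the reverse inclusion holds.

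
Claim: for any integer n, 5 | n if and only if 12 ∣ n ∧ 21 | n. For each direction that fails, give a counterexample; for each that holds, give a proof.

(⇒) fails and (⇐) fails.

(⟹) This fails: take n = 5. Certainly 5 ∣ 5, but 12 ∤ 5.

(⟸) This fails: take n = 84. Both 12 ∣ 84 and 21 ∣ 84, yet 84 is not a multiple of 5 (since 84 = 16·5 + 4), so 5 ∤ 84.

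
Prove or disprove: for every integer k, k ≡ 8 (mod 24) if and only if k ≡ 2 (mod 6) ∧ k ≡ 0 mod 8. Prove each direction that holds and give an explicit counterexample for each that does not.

[⇒] Suppose k ≡ 8 (mod 24); write k = 24j + 8. Since 6 ∣ 24, reducing mod 6 gives k ≡ 8 ≡ 2 (mod 6); since 8 ∣ 24, reducing mod 8 gives k ≡ 8 ≡ 0 (mod 8).

[⇐] Conversely, if k ≡ 2 (mod 6) and k ≡ 0 (mod 8), then by the Chinese remainder theorem k ≡ 8 (mod 24). This is exactly k ≡ 8 (mod 24).

Equivalent; both directions hold.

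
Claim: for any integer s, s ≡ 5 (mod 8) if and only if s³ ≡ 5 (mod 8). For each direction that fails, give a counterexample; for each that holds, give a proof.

Both directions hold.

(←) Suppose s³ ≡ 5 (mod 8). The only residue r in {0, …, 7} with r³ ≡ 5 (mod 8) is r = 5, so s ≡ 5 (mod 8).

(→) Suppose s ≡ 5 (mod 8). Write s = 8j + 5. Then (8j + 5)³ = 512j³ + 960j² + 600j + 125 = 8(64j³ + 120j² + 75j + 15) + 5, so s³ ≡ 5 (mod 8).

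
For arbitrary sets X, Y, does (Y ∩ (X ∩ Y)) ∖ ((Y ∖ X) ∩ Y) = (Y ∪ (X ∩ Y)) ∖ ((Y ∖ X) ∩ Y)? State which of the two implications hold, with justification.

The two sets are equal.

(⟹) Let x ∈ (Y ∩ (X ∩ Y)) ∖ ((Y ∖ X) ∩ Y). Then x ∈ X ∩ Y, from which x ∈ (Y ∪ (X ∩ Y)) ∖ ((Y ∖ X) ∩ Y).

(⟸) Let x ∈ (Y ∪ (X ∩ Y)) ∖ ((Y ∖ X) ∩ Y). Then x ∈ X ∩ Y, from which x ∈ (Y ∩ (X ∩ Y)) ∖ ((Y ∖ X) ∩ Y).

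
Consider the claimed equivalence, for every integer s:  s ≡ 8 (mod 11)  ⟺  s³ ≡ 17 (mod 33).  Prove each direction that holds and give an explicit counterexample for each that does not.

Converse. The residues r modulo 33 with r³ ≡ 17 (mod 33) are exactly {8}, and each is ≡ 8 (mod 11).

Forward direction. This fails: take s = 19. Then 19 ≡ 8 (mod 11), but 19³ = 6859 ≡ 28 (mod 33), not 17.

Only the converse holds.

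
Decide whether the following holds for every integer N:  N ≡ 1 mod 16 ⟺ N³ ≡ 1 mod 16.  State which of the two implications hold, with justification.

The biconditional holds.

Forward direction. Suppose N ≡ 1 mod 16. Write N = 16j + 1. Then (16j + 1)³ = 4096j³ + 768j² + 48j + 1 = 16(256j³ + 48j² + 3j) + 1, so N³ ≡ 1 (mod 16).

Converse. Suppose N³ ≡ 1 (mod 16). The only residue r in {0, …, 15} with r³ ≡ 1 (mod 16) is r = 1, so N ≡ 1 (mod 16).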